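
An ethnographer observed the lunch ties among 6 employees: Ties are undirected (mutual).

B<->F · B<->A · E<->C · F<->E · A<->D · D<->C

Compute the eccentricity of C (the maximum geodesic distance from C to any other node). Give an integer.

Distances from C: A:2, B:3, D:1, E:1, F:2.
The largest is 3 (to B), so the eccentricity of C is 3.

3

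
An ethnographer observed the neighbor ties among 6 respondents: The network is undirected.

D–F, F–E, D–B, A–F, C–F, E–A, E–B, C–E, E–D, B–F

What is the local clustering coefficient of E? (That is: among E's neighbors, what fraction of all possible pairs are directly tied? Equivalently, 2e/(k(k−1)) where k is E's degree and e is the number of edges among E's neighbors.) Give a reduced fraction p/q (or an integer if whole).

1/2

E's neighbors: A, B, C, D, and F (k = 5).
Possible neighbor pairs: C(5,2) = 10. Edges among them: A–F, B–D, B–F, C–F, D–F → e = 5.
Clustering(E) = 5/10 = 1/2.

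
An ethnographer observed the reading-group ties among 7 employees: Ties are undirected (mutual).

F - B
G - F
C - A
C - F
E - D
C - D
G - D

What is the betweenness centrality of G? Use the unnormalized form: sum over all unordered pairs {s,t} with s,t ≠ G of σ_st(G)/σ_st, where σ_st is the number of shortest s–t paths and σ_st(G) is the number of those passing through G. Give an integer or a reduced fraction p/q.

2

Pairs whose geodesics pass through G — F–E: 1/2; F–D: 1/2; E–B: 1/2; B–D: 1/2.
All other pairs contribute 0.
Summing the contributions gives betweenness(G) = 2.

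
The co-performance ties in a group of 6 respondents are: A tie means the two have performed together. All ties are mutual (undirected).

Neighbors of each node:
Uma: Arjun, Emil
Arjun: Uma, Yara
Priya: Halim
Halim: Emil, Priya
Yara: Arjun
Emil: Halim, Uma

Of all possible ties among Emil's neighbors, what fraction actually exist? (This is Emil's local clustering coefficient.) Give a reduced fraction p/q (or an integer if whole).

0

Emil's neighbors: Halim and Uma (k = 2).
Possible neighbor pairs: C(2,2) = 1. Edges among them: none → e = 0.
Clustering(Emil) = 0/1.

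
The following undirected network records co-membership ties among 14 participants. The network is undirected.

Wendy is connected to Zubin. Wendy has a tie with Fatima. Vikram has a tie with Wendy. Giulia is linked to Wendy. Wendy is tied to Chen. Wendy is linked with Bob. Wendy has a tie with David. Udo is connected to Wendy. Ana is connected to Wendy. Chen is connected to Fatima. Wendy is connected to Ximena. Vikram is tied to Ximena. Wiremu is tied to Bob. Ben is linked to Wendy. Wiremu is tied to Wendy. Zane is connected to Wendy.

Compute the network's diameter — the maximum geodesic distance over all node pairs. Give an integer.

2

Eccentricity of each node (its greatest distance to any other): Ana:2, Ben:2, Bob:2, Chen:2, David:2, Fatima:2, Giulia:2, Udo:2, Vikram:2, Wendy:1, Wiremu:2, Ximena:2, Zane:2, Zubin:2.
The maximum eccentricity is 2, realized for instance by the pair Bob–Chen via Bob – Wendy – Chen. So the diameter is 2.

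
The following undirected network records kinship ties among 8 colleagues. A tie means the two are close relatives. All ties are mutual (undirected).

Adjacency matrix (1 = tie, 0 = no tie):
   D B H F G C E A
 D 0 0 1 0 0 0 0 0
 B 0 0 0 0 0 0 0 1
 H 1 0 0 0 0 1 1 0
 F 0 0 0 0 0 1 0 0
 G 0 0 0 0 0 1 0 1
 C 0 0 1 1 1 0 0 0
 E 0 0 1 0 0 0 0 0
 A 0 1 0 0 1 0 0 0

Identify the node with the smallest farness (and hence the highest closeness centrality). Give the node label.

C

Farness (sum of distances to all others) for each node — A:18, B:24, C:12, D:20, E:20, F:18, G:14, H:14.
The smallest farness is 12, for C, so C has the highest closeness.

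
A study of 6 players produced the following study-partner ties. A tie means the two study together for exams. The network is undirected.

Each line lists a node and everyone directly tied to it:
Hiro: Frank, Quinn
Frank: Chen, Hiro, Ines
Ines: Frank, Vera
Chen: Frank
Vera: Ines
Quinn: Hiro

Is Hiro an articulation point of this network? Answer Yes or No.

Removing Hiro leaves {Chen, Frank, Ines, and Vera} with no path to {Quinn}, so the network splits into 2 components. Hiro is a cut vertex.

Yes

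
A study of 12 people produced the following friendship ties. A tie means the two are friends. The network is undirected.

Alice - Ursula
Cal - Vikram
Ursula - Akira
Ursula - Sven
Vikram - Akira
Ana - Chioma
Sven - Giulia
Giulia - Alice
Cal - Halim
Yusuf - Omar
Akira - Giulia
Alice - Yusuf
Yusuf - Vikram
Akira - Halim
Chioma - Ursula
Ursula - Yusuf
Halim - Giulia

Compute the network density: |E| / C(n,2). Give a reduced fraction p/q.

17/66

There are 17 edges and 12 nodes, so the maximum possible is C(12,2) = 66.
Density = 17/66.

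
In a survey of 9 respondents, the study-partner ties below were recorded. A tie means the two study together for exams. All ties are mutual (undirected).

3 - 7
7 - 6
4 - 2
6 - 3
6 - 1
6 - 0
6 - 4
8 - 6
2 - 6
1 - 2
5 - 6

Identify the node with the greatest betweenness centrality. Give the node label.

6

Unnormalized betweenness of each node: 0:0, 1:0, 2:1/2, 3:0, 4:0, 5:0, 6:49/2, 7:0, 8:0.
6 has the largest value, 49/2, making it the main broker — the node through which the most shortest paths run.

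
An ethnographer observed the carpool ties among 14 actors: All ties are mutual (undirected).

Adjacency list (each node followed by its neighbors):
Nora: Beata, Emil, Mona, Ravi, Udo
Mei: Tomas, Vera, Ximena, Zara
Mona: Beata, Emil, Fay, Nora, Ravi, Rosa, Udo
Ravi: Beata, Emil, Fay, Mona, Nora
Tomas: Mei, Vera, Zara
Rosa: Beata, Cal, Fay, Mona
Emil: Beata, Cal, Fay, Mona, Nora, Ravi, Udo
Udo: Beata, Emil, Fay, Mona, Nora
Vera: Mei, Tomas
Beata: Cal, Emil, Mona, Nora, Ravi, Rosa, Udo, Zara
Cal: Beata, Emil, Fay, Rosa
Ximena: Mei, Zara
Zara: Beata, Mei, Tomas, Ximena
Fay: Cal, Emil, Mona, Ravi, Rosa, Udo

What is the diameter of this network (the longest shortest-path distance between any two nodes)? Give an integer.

5

Eccentricity of each node (its greatest distance to any other): Beata:3, Cal:4, Emil:4, Fay:5, Mei:4, Mona:4, Nora:4, Ravi:4, Rosa:4, Tomas:4, Udo:4, Vera:5, Ximena:4, Zara:3.
The maximum eccentricity is 5, realized for instance by the pair Fay–Vera via Fay – Rosa – Beata – Zara – Mei – Vera. So the diameter is 5.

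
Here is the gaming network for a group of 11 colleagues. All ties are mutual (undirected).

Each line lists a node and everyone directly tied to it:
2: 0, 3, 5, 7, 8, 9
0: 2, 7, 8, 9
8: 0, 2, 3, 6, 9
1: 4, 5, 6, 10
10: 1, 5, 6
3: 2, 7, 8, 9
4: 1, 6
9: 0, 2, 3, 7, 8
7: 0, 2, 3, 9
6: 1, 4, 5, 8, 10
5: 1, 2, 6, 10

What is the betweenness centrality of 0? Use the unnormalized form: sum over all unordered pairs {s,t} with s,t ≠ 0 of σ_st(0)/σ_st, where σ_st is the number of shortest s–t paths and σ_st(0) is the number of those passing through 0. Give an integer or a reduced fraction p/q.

Pairs whose geodesics pass through 0 — 8–7: 1/4; 7–4: 1/6; 7–6: 1/5.
All other pairs contribute 0.
Summing the contributions gives betweenness(0) = 37/60.

37/60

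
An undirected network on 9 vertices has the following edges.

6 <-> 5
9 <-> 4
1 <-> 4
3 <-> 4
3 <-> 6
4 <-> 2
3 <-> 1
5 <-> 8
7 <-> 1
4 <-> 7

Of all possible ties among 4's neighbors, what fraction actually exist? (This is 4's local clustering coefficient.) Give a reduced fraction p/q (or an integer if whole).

4's neighbors: 1, 2, 3, 7, and 9 (k = 5).
Possible neighbor pairs: C(5,2) = 10. Edges among them: 1–3, 1–7 → e = 2.
Clustering(4) = 2/10 = 1/5.

1/5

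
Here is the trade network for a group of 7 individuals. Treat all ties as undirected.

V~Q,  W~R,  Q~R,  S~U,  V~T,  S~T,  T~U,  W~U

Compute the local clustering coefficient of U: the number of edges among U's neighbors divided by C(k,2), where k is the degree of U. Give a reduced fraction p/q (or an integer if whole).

U's neighbors: S, T, and W (k = 3).
Possible neighbor pairs: C(3,2) = 3. Edges among them: S–T → e = 1.
Clustering(U) = 1/3.

1/3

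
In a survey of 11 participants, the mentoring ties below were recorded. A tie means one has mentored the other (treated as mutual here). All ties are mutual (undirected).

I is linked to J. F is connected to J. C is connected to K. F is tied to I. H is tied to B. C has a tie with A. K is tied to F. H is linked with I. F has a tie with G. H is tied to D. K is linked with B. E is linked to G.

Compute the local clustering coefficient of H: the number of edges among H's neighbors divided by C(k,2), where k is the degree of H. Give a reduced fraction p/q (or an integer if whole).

H's neighbors: B, D, and I (k = 3).
Possible neighbor pairs: C(3,2) = 3. Edges among them: none → e = 0.
Clustering(H) = 0/3 = 0.

0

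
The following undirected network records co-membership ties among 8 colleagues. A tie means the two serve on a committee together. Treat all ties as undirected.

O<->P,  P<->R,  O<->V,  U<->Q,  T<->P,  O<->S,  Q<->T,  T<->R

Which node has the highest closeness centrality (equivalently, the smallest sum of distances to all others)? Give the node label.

P

Farness (sum of distances to all others) for each node — O:14, P:12, Q:17, R:15, S:20, T:13, U:23, V:20.
The smallest farness is 12, for P, so P has the highest closeness.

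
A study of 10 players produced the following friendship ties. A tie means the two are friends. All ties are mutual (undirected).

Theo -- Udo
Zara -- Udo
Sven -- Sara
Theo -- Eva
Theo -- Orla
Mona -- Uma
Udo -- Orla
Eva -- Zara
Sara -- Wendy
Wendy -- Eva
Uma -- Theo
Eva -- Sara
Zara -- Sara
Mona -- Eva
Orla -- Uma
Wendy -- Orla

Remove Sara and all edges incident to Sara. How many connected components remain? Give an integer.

2

Without Sara, the remaining ties split the others into: {Eva, Mona, Orla, Theo, Udo, Uma, Wendy, Zara}; {Sven}.
That's 2 separate components.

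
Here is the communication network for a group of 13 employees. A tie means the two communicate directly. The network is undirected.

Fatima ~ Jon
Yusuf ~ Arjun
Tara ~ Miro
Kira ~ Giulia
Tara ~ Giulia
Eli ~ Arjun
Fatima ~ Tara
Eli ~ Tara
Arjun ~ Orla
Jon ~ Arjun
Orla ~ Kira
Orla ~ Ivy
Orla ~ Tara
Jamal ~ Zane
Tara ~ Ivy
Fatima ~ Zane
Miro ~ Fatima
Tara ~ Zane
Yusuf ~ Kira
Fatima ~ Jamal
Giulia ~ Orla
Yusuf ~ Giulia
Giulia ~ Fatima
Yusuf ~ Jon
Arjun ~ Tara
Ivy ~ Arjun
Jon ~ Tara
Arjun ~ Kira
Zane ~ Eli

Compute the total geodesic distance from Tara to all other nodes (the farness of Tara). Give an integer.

Distances from Tara: Arjun:1, Eli:1, Fatima:1, Giulia:1, Ivy:1, Jamal:2, Jon:1, Kira:2, Miro:1, Orla:1, Yusuf:2, Zane:1.
Sum = 1 + 1 + 1 + 1 + 1 + 2 + 1 + 2 + 1 + 1 + 2 + 1 = 15.

15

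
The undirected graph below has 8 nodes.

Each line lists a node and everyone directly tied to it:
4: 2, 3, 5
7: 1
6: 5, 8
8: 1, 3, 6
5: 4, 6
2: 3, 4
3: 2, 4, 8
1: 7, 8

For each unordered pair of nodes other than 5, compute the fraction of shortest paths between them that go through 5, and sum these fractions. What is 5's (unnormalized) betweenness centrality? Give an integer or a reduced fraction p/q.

Pairs whose geodesics pass through 5 — 4–6: 1; 6–2: 1/2.
All other pairs contribute 0.
Summing the contributions gives betweenness(5) = 3/2.

3/2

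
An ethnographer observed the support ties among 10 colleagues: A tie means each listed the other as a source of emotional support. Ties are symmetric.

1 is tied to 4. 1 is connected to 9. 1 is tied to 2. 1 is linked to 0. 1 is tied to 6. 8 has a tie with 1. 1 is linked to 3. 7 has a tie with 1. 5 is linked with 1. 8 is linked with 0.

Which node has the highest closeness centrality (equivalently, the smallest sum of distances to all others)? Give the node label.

Farness (sum of distances to all others) for each node — 0:16, 1:9, 2:17, 3:17, 4:17, 5:17, 6:17, 7:17, 8:16, 9:17.
The smallest farness is 9, for 1, so 1 has the highest closeness.

1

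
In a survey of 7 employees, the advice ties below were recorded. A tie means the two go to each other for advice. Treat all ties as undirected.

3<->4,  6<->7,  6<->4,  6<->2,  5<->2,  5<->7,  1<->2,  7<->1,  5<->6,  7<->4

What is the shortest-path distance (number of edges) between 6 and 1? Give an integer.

One shortest route is 6 – 2 – 1, which uses 2 edges, and 6 and 1 are not directly tied, so nothing shorter exists. So d(6,1) = 2.

2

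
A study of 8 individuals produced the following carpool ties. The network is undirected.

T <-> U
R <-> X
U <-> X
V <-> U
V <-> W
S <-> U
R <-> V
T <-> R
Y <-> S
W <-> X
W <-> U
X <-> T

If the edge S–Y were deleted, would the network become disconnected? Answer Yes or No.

Yes

Without the S–Y edge there is no alternate route between S and Y, so the network disconnects. It is a bridge.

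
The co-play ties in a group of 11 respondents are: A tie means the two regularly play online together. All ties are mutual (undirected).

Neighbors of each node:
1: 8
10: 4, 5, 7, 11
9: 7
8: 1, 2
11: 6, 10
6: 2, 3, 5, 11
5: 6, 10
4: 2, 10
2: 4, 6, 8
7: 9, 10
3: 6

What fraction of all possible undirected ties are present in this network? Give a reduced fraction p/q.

12/55

There are 12 edges and 11 nodes, so the maximum possible is C(11,2) = 55.
Density = 12/55.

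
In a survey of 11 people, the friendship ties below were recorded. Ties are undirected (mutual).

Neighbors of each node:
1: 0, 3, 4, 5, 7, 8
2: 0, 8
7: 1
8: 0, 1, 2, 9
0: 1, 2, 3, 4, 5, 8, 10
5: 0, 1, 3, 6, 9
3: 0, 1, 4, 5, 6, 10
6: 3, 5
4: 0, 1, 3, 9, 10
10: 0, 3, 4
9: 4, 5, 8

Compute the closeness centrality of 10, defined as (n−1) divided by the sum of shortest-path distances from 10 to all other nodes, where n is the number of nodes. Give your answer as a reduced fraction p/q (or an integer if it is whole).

Distances from 10: 0:1, 1:2, 2:2, 3:1, 4:1, 5:2, 6:2, 7:3, 8:2, 9:2. Sum = 18.
n = 11, so closeness = 10/18 = 5/9.

5/9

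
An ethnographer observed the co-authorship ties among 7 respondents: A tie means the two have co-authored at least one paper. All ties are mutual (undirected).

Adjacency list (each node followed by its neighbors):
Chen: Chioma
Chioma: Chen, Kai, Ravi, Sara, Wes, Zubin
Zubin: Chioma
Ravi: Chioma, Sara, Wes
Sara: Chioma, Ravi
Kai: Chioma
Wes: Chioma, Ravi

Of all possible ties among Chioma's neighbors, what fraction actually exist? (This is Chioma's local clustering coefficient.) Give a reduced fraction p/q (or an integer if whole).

Chioma's neighbors: Chen, Kai, Ravi, Sara, Wes, and Zubin (k = 6).
Possible neighbor pairs: C(6,2) = 15. Edges among them: Ravi–Sara, Ravi–Wes → e = 2.
Clustering(Chioma) = 2/15.

2/15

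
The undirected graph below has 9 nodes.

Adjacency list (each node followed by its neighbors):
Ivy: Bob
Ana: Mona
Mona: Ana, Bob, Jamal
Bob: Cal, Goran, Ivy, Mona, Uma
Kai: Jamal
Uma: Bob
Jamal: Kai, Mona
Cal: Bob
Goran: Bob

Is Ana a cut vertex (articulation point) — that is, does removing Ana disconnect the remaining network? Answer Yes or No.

No

Even without Ana, every remaining node can still reach every other (the residual graph is connected), so Ana is not a cut vertex.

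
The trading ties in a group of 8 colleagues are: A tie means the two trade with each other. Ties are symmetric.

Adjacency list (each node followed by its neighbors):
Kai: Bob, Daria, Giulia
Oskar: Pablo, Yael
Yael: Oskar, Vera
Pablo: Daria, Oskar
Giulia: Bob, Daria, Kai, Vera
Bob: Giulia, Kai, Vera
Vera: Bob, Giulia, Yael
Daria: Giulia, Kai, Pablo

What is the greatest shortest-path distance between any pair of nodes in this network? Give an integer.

3

Eccentricity of each node (its greatest distance to any other): Bob:3, Daria:3, Giulia:3, Kai:3, Oskar:3, Pablo:3, Vera:3, Yael:3.
The maximum eccentricity is 3, realized for instance by the pair Oskar–Kai via Oskar – Pablo – Daria – Kai. So the diameter is 3.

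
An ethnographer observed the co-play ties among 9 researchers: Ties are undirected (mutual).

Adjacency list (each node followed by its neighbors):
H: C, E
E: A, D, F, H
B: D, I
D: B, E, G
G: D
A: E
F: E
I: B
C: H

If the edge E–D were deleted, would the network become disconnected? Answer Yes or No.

Without the E–D edge there is no alternate route between E and D, so the network disconnects. It is a bridge.

Yes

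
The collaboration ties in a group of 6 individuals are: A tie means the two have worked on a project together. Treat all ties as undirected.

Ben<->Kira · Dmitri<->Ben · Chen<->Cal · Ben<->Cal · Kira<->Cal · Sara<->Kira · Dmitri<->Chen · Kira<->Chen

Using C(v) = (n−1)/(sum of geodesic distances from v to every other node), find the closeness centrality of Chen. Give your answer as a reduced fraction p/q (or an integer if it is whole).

5/7

Distances from Chen: Ben:2, Cal:1, Dmitri:1, Kira:1, Sara:2. Sum = 7.
n = 6, so closeness = 5/7.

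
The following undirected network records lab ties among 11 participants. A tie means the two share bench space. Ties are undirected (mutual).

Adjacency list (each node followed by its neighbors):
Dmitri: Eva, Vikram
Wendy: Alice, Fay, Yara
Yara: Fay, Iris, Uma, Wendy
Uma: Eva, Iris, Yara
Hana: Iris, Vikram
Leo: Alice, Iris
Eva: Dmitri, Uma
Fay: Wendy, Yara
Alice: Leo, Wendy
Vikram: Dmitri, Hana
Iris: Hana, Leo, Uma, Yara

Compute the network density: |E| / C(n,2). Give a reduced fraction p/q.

14/55

There are 14 edges and 11 nodes, so the maximum possible is C(11,2) = 55.
Density = 14/55.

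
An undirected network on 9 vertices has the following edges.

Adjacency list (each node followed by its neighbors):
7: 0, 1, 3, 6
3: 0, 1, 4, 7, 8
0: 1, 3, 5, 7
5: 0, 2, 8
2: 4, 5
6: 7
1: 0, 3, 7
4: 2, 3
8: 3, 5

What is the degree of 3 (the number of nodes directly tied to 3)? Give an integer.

5

3 is directly tied to 0, 1, 4, 7, and 8. That is 5 neighbors, so the degree of 3 is 5.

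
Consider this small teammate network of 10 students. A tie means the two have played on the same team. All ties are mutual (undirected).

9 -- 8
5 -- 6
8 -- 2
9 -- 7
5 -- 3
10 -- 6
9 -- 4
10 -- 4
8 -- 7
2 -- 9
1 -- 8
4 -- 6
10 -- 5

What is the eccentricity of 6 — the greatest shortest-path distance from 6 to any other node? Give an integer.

Distances from 6: 1:4, 2:3, 3:2, 4:1, 5:1, 7:3, 8:3, 9:2, 10:1.
The largest is 4 (to 1), so the eccentricity of 6 is 4.

4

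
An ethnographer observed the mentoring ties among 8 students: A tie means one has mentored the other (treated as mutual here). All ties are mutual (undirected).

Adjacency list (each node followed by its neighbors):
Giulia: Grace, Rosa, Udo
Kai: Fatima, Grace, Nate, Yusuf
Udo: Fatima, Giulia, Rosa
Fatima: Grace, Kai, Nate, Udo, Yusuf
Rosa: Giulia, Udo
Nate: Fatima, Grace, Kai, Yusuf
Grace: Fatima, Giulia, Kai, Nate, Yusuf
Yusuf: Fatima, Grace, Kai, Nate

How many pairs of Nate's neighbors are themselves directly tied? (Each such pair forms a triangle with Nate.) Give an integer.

6

Nate's neighbors: Fatima, Grace, Kai, and Yusuf.
Neighbor pairs that are themselves tied: Nate–Fatima–Grace; Nate–Fatima–Kai; Nate–Fatima–Yusuf; Nate–Grace–Kai; Nate–Grace–Yusuf; Nate–Kai–Yusuf. Each forms one triangle with Nate, for 6 in total.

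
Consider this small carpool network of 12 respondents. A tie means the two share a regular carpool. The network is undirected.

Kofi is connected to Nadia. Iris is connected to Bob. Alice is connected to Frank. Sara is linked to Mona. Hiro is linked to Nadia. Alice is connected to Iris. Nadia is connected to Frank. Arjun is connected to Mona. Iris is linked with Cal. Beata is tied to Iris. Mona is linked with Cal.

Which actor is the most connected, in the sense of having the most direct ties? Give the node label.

Degrees — Alice:2, Arjun:1, Beata:1, Bob:1, Cal:2, Frank:2, Hiro:1, Iris:4, Kofi:1, Mona:3, Nadia:3, Sara:1.
The maximum is 4, attained only by Iris.

Iris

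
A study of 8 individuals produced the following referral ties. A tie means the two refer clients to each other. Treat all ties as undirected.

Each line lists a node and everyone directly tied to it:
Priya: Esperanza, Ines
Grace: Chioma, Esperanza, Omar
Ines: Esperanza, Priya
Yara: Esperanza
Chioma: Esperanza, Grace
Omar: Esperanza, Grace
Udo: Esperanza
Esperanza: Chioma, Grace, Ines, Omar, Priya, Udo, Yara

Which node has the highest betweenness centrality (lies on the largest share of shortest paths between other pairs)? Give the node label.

Unnormalized betweenness of each node: Chioma:0, Esperanza:35/2, Grace:1/2, Ines:0, Omar:0, Priya:0, Udo:0, Yara:0.
Esperanza has the largest value, 35/2, making it the main broker — the node through which the most shortest paths run.

Esperanza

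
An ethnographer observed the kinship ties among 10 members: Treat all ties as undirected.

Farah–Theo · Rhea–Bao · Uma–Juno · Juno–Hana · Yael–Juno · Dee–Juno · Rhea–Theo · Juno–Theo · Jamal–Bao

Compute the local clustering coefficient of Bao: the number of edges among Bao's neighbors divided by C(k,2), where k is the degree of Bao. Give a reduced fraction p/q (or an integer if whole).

Bao's neighbors: Jamal and Rhea (k = 2).
Possible neighbor pairs: C(2,2) = 1. Edges among them: none → e = 0.
Clustering(Bao) = 0/1.

0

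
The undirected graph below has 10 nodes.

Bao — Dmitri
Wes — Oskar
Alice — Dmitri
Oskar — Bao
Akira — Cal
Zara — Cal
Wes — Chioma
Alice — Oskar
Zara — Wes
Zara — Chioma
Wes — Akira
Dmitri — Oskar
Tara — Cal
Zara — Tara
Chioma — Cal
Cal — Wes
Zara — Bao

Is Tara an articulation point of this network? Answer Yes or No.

No

Even without Tara, every remaining node can still reach every other (the residual graph is connected), so Tara is not a cut vertex.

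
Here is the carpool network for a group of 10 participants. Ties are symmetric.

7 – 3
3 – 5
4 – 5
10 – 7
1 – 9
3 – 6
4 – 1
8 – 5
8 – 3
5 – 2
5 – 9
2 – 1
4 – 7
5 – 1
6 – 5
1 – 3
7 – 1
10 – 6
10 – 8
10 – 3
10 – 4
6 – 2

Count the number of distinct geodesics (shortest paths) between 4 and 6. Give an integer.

The shortest distance is 2. The length-2 paths are: 4–10–6; 4–5–6.
That gives 2 distinct shortest paths.

2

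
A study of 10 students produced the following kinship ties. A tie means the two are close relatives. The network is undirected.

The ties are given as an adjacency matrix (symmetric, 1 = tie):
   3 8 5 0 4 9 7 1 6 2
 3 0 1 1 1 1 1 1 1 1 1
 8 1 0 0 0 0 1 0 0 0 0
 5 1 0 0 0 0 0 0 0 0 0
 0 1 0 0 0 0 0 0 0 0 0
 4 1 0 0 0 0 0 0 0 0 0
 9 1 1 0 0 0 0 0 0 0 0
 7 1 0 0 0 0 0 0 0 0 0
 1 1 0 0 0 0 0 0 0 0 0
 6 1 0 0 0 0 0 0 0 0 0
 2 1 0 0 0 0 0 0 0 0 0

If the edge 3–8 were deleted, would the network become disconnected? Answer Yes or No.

No

Even without that edge, 3 still reaches 8 via 3 – 9 – 8, so the network stays connected. Not a bridge.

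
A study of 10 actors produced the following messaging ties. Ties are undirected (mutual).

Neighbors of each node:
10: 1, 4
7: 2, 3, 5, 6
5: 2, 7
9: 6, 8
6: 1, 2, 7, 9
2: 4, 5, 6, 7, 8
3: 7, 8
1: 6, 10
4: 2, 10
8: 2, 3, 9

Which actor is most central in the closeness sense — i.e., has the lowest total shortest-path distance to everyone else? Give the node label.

2

Farness (sum of distances to all others) for each node — 1:19, 2:13, 3:20, 4:18, 5:19, 6:14, 7:15, 8:17, 9:19, 10:22.
The smallest farness is 13, for 2, so 2 has the highest closeness.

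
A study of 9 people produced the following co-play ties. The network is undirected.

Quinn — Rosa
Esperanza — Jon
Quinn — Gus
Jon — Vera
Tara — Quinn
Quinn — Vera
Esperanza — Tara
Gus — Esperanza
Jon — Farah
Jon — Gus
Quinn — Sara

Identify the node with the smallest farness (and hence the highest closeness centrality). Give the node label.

Farness (sum of distances to all others) for each node — Esperanza:15, Farah:21, Gus:13, Jon:14, Quinn:12, Rosa:19, Sara:19, Tara:15, Vera:14.
The smallest farness is 12, for Quinn, so Quinn has the highest closeness.

Quinn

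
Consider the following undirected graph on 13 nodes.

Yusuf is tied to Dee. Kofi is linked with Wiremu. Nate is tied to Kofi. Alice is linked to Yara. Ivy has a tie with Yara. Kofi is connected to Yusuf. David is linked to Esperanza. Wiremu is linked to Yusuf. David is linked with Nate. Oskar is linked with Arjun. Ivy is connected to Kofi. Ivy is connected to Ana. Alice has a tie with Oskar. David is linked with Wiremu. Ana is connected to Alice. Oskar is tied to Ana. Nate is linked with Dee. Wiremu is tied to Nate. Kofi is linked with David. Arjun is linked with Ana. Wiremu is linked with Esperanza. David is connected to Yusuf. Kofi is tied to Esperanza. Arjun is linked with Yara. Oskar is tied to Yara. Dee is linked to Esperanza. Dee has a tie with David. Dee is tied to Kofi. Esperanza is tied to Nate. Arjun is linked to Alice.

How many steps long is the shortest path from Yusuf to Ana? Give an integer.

One shortest route is Yusuf – Kofi – Ivy – Ana, which uses 3 edges, and at distance 2 from Yusuf we only reach {Esperanza, Ivy, Nate}, which does not include Ana. So d(Yusuf,Ana) = 3.

3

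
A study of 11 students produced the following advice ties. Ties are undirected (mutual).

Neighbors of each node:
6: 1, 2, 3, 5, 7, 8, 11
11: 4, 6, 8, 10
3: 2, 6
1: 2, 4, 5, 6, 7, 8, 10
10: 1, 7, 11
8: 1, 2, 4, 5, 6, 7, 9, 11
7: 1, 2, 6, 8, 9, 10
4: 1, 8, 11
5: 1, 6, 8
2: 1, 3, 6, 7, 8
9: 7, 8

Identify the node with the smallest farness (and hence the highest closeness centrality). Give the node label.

8

Farness (sum of distances to all others) for each node — 1:13, 2:15, 3:21, 4:18, 5:17, 6:13, 7:14, 8:12, 9:19, 10:18, 11:16.
The smallest farness is 12, for 8, so 8 has the highest closeness.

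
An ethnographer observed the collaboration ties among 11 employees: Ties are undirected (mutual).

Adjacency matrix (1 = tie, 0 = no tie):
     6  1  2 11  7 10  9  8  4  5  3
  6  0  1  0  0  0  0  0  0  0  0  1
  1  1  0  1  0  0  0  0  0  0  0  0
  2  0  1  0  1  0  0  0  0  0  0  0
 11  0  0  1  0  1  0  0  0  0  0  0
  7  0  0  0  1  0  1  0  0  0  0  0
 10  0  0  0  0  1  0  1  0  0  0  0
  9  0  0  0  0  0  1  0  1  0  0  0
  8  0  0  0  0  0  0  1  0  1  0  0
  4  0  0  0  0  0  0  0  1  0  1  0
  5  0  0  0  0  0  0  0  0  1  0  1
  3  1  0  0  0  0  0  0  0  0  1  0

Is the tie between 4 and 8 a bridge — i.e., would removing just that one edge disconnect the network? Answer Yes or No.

No

Even without that edge, 4 still reaches 8 via 4 – 5 – 3 – 6 – 1 – 2 – 11 – 7 – 10 – 9 – 8, so the network stays connected. Not a bridge.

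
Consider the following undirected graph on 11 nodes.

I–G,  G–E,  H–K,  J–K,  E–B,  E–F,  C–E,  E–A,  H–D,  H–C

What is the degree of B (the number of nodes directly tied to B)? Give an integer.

1

B is directly tied to E. That is 1 neighbor, so the degree of B is 1.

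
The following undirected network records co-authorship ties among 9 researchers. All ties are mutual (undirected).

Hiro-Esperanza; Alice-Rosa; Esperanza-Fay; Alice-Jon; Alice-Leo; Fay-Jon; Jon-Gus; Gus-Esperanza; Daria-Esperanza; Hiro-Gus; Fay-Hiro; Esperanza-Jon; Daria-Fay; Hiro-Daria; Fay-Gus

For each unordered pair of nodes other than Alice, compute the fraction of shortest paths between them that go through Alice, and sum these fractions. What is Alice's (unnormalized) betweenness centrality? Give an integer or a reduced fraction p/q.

13

Pairs whose geodesics pass through Alice — Daria–Rosa: 2/2; Daria–Leo: 2/2; Jon–Rosa: 1; Jon–Leo: 1; Gus–Rosa: 1; Gus–Leo: 1; Hiro–Rosa: 3/3; Hiro–Leo: 3/3; Esperanza–Rosa: 1; Esperanza–Leo: 1; Fay–Rosa: 1; Fay–Leo: 1; Rosa–Leo: 1.
All other pairs contribute 0.
Summing the contributions gives betweenness(Alice) = 13.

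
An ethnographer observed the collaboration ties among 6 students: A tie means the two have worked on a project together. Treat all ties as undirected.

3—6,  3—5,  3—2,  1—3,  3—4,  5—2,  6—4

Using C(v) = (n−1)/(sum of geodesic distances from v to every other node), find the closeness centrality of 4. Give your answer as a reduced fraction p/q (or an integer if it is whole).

5/8

Distances from 4: 1:2, 2:2, 3:1, 5:2, 6:1. Sum = 8.
n = 6, so closeness = 5/8.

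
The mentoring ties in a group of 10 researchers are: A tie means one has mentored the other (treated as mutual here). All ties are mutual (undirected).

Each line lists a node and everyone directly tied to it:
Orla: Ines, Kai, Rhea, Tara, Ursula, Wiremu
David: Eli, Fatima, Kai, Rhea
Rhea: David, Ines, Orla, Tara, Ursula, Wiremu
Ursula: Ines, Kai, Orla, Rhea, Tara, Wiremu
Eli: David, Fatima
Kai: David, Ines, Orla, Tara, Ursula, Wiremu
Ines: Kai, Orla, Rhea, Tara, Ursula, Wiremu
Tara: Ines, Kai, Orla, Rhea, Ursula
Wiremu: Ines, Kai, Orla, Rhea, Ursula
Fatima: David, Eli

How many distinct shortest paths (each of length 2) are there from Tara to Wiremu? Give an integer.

The shortest distance is 2. The length-2 paths are: Tara–Ursula–Wiremu; Tara–Ines–Wiremu; Tara–Orla–Wiremu; Tara–Rhea–Wiremu; Tara–Kai–Wiremu.
That gives 5 distinct shortest paths.

5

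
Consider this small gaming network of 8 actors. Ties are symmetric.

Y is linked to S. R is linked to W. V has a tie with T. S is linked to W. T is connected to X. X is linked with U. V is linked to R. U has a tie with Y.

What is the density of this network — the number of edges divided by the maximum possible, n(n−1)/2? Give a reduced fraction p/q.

2/7

There are 8 edges and 8 nodes, so the maximum possible is C(8,2) = 28.
Density = 8/28 = 2/7.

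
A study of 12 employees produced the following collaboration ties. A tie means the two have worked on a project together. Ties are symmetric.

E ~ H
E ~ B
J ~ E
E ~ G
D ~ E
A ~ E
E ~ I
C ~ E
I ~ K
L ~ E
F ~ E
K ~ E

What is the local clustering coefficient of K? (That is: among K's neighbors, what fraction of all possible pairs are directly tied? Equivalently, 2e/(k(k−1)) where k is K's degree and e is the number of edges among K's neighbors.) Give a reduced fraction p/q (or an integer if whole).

K's neighbors: E and I (k = 2).
Possible neighbor pairs: C(2,2) = 1. Edges among them: E–I → e = 1.
Clustering(K) = 1/1.

1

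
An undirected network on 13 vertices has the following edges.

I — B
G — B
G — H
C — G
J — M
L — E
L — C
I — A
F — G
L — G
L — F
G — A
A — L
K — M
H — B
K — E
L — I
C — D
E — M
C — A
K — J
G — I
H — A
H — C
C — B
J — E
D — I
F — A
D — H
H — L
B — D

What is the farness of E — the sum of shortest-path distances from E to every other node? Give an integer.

22

Distances from E: A:2, B:3, C:2, D:3, F:2, G:2, H:2, I:2, J:1, K:1, L:1, M:1.
Sum = 2 + 3 + 2 + 3 + 2 + 2 + 2 + 2 + 1 + 1 + 1 + 1 = 22.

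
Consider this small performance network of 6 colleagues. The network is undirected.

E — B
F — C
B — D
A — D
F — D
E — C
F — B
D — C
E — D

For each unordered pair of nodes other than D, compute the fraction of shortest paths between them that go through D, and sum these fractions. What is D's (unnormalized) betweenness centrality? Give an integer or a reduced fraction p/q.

14/3

Pairs whose geodesics pass through D — C–A: 1; C–B: 1/3; A–F: 1; A–B: 1; A–E: 1; F–E: 1/3.
All other pairs contribute 0.
Summing the contributions gives betweenness(D) = 14/3.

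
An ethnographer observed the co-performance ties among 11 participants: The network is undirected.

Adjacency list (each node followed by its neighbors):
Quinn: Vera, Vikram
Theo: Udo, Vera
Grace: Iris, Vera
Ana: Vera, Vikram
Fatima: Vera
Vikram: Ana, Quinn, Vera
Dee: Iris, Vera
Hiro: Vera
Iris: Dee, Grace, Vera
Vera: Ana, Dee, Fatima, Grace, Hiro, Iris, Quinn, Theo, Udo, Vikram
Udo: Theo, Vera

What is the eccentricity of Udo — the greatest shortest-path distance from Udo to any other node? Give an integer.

Distances from Udo: Ana:2, Dee:2, Fatima:2, Grace:2, Hiro:2, Iris:2, Quinn:2, Theo:1, Vera:1, Vikram:2.
The largest is 2 (to Dee, Fatima, Iris, Ana, Vikram, Grace, Quinn, and Hiro), so the eccentricity of Udo is 2.

2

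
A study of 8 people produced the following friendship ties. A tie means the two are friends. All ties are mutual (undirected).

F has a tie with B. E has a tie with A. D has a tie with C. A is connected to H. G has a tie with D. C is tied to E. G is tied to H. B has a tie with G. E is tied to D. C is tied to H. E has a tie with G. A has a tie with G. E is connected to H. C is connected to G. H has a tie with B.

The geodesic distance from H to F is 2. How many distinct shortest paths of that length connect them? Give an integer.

1

The shortest distance is 2, and the only length-2 path is H–B–F. So there is exactly 1 shortest path.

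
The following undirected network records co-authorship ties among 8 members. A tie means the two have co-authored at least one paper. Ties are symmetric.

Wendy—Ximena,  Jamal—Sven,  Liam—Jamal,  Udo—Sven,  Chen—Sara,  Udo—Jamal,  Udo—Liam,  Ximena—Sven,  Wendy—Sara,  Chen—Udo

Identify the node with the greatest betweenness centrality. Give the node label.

Unnormalized betweenness of each node: Chen:13/3, Jamal:4/3, Liam:0, Sara:7/3, Sven:17/3, Udo:23/3, Wendy:2, Ximena:11/3.
Udo has the largest value, 23/3, making it the main broker — the node through which the most shortest paths run.

Udo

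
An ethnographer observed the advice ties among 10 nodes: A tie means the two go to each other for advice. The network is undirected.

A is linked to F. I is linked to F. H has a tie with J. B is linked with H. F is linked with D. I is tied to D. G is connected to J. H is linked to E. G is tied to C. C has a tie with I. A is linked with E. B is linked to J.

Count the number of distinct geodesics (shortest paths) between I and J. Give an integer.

The shortest distance is 3, and the only length-3 path is I–C–G–J. So there is exactly 1 shortest path.

1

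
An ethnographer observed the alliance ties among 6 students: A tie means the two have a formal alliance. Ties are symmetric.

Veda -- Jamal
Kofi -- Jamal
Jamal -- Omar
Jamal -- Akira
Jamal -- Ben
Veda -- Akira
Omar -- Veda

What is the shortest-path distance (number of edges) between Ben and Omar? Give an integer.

One shortest route is Ben – Jamal – Omar, which uses 2 edges, and Ben and Omar are not directly tied, so nothing shorter exists. So d(Ben,Omar) = 2.

2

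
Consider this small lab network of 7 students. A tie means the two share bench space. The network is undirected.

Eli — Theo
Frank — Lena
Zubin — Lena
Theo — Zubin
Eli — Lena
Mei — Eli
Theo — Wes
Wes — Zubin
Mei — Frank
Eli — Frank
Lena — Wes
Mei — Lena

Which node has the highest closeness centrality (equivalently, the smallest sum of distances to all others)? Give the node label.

Farness (sum of distances to all others) for each node — Eli:8, Frank:9, Lena:7, Mei:9, Theo:9, Wes:9, Zubin:9.
The smallest farness is 7, for Lena, so Lena has the highest closeness.

Lena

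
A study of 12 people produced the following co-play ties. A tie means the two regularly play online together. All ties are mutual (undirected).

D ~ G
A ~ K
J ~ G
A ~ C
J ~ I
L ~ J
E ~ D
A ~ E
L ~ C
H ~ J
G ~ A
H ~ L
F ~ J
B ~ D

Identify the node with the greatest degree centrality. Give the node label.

Degrees — A:4, B:1, C:2, D:3, E:2, F:1, G:3, H:2, I:1, J:5, K:1, L:3.
The maximum is 5, attained only by J.

J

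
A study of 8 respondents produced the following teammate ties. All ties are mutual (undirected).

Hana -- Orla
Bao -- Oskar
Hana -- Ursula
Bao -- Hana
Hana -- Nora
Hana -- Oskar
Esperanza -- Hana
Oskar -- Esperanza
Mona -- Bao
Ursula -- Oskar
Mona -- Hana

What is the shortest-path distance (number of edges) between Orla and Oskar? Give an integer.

One shortest route is Orla – Hana – Oskar, which uses 2 edges, and Orla and Oskar are not directly tied, so nothing shorter exists. So d(Orla,Oskar) = 2.

2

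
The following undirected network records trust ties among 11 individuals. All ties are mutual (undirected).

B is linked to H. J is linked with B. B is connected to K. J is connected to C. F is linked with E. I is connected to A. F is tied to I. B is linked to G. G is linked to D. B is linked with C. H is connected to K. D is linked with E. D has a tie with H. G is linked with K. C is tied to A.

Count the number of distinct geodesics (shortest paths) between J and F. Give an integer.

1

The shortest distance is 4, and the only length-4 path is J–C–A–I–F. So there is exactly 1 shortest path.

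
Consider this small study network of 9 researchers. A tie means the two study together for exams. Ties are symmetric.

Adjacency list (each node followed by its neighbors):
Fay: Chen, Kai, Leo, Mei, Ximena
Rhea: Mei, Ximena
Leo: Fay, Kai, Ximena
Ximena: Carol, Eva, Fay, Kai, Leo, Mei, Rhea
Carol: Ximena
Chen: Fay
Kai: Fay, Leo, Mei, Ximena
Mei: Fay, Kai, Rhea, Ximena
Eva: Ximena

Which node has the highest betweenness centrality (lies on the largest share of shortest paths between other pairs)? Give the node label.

Ximena

Unnormalized betweenness of each node: Carol:0, Chen:0, Eva:0, Fay:22/3, Kai:1/3, Leo:0, Mei:3/2, Rhea:0, Ximena:95/6.
Ximena has the largest value, 95/6, making it the main broker — the node through which the most shortest paths run.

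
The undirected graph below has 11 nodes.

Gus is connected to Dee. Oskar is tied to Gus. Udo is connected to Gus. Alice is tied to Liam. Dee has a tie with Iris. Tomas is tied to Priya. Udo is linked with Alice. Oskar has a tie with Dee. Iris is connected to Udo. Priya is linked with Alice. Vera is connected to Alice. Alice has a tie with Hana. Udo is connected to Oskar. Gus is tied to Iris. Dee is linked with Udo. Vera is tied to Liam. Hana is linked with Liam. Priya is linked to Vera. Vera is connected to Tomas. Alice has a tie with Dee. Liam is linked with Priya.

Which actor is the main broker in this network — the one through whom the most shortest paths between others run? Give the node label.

Alice

Unnormalized betweenness of each node: Alice:53/2, Dee:28/3, Gus:1/3, Hana:0, Iris:0, Liam:3/2, Oskar:0, Priya:4, Tomas:0, Udo:28/3, Vera:4.
Alice has the largest value, 53/2, making it the main broker — the node through which the most shortest paths run.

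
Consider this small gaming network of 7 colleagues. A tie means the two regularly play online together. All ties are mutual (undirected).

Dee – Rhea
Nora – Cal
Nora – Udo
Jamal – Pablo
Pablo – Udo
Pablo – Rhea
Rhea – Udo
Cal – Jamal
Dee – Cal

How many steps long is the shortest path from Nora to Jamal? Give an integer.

One shortest route is Nora – Cal – Jamal, which uses 2 edges, and Nora and Jamal are not directly tied, so nothing shorter exists. So d(Nora,Jamal) = 2.

2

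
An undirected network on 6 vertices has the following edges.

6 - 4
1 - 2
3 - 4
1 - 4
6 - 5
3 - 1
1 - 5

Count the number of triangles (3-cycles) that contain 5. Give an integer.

5's neighbors are 1 and 6, but none of them are tied to each other, so no triangle contains 5.

0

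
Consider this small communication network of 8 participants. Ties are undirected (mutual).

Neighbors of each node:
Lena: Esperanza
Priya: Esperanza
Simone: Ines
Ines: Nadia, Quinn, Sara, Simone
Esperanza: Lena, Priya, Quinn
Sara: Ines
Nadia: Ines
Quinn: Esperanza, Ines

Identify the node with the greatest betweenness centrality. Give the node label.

Ines

Unnormalized betweenness of each node: Esperanza:11, Ines:15, Lena:0, Nadia:0, Priya:0, Quinn:12, Sara:0, Simone:0.
Ines has the largest value, 15, making it the main broker — the node through which the most shortest paths run.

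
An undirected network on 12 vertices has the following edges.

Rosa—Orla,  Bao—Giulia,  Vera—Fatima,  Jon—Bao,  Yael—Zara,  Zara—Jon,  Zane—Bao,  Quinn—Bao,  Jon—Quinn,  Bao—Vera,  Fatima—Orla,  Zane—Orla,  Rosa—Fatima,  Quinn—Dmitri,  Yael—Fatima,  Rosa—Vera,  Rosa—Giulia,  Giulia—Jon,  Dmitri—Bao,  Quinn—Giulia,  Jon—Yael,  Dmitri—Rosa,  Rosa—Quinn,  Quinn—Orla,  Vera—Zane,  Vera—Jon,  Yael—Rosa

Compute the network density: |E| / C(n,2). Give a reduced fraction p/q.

There are 27 edges and 12 nodes, so the maximum possible is C(12,2) = 66.
Density = 27/66 = 9/22.

9/22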